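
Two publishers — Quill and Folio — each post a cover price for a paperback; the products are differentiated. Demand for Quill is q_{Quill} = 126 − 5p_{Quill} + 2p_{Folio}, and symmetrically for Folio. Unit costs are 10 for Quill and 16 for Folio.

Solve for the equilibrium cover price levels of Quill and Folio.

22.625, 25.125

Quill's profit: π = (p_{Quill} − 10)(126 − 5p_{Quill} + 2p_{Folio}).
∂π/∂p_{Quill} = 176 − 10p_{Quill} + 2p_{Folio} = 0 ⇒ p_{Quill} = 17.6 + 0.2p_{Folio}.
Similarly p_{Folio} = 20.6 + 0.2p_{Quill}.
Substituting the second reaction function into the first: p_{Quill} = 17.6 + 0.2(20.6 + 0.2p_{Quill}), which gives 0.96p_{Quill} = 21.72 ⇒ p_{Quill} = 22.625.
Then p_{Folio} = 20.6 + 0.2·22.625 = 25.125.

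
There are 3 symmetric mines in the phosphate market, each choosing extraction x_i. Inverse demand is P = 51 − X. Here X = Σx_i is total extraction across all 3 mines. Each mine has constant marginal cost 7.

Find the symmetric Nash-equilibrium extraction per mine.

11

A representative mine's profit is π_i = x_i(51 − X) − 7x_i, with X = x_i + Σ_{j≠i} x_j.
First-order condition: 44 − 2x_i − Σ_{j≠i} x_j = 0.
Imposing symmetry (x_j = x for all j) turns Σ_{j≠i} x_j into 2x, so 44 = 4x and x = 11.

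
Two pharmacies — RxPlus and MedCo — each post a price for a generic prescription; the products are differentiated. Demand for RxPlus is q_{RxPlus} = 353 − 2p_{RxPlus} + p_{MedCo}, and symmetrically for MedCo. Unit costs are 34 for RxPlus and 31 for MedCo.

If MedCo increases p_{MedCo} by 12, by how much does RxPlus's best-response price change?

RxPlus's profit: π = (p_{RxPlus} − 34)(353 − 2p_{RxPlus} + p_{MedCo}).
∂π/∂p_{RxPlus} = 421 − 4p_{RxPlus} + p_{MedCo} = 0 ⇒ p_{RxPlus} = 105.25 + 0.25p_{MedCo}.
The reaction-function slope is 0.25, so a 12-unit rise in p_{MedCo} moves p_{RxPlus} by 0.25 × 12 = 3. RxPlus's best response rises — the actions are strategic complements.

3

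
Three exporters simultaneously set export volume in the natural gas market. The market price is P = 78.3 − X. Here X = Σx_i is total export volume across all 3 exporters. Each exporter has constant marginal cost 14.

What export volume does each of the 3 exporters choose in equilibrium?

A representative exporter's profit is π_i = x_i(78.3 − X) − 14x_i, with X = x_i + Σ_{j≠i} x_j.
First-order condition: 64.3 − 2x_i − Σ_{j≠i} x_j = 0.
In a symmetric equilibrium every exporter chooses the same x, so Σ_{j≠i} x_j = 2x. The condition becomes 64.3 − 4x = 0, giving x = 64.3/4 = 16.075.

16.075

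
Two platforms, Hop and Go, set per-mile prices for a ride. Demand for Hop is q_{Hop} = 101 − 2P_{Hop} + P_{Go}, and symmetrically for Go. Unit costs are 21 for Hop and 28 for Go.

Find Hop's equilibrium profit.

Hop's profit: π = (P_{Hop} − 21)(101 − 2P_{Hop} + P_{Go}).
∂π/∂P_{Hop} = 143 − 4P_{Hop} + P_{Go} = 0 ⇒ P_{Hop} = 35.75 + 0.25P_{Go}.
Similarly P_{Go} = 39.25 + 0.25P_{Hop}.
Substituting the second reaction function into the first: P_{Hop} = 35.75 + 0.25(39.25 + 0.25P_{Hop}), which gives 0.9375P_{Hop} = 45.5625 ⇒ P_{Hop} = 48.6.
Then P_{Go} = 39.25 + 0.25·48.6 = 51.4.
q_{Hop} = 101 − 2·48.6 + 51.4 = 55.2.
Profit = (48.6 − 21)·55.2 = 1523.52.

1523.52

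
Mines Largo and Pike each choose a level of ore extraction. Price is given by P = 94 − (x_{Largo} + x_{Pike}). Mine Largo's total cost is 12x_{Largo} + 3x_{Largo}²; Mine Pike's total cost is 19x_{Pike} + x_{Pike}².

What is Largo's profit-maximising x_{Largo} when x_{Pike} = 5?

9.625

Mine Largo's profit: π = x_{Largo}(94 − (x_{Largo} + x_{Pike})) − 12x_{Largo} − 3x_{Largo}².
∂π/∂x_{Largo} = 82 − 8x_{Largo} − x_{Pike} = 0, so x_{Largo} = 10.25 − 0.125x_{Pike}.
At x_{Pike} = 5: x_{Largo} = 10.25 − 0.125·5 = 9.625.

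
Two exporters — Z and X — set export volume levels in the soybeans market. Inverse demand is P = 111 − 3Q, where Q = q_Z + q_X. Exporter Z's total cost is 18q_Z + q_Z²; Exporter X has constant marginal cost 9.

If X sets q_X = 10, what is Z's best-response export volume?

7.875

Exporter Z's profit: π = q_Z(111 − 3(q_Z + q_X)) − 18q_Z − q_Z².
∂π/∂q_Z = 93 − 8q_Z − 3q_X = 0, so q_Z = 11.625 − 0.375q_X.
At q_X = 10: q_Z = 11.625 − 0.375·10 = 7.875.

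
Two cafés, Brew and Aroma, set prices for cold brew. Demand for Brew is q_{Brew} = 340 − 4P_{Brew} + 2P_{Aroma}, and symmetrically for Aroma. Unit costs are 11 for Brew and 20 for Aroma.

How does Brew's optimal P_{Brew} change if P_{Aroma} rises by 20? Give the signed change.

Brew's profit: π = (P_{Brew} − 11)(340 − 4P_{Brew} + 2P_{Aroma}).
∂π/∂P_{Brew} = 384 − 8P_{Brew} + 2P_{Aroma} = 0 ⇒ P_{Brew} = 48 + 0.25P_{Aroma}.
The reaction-function slope is 0.25, so a 20-unit rise in P_{Aroma} moves P_{Brew} by 0.25 × 20 = 5. Brew's best response rises — the actions are strategic complements.

5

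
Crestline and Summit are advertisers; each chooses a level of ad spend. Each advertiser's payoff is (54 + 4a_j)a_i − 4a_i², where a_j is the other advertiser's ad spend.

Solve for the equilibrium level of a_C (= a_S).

13.5

Crestline's payoff is (54 + 4a_S)a_C − 4a_C².
∂π/∂a_C = 54 + 4a_S − 8a_C = 0, so a_C = 6.75 + 0.5a_S.
The game is symmetric, so in equilibrium a_S = a_C: the reaction function gives 0.5a_C = 6.75, hence a_C = 13.5.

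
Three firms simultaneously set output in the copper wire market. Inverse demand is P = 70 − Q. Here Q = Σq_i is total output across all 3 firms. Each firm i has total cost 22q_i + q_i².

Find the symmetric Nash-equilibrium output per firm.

8

A representative firm's profit is π_i = q_i(70 − Q) − 22q_i − q_i², with Q = q_i + Σ_{j≠i} q_j.
First-order condition: 48 − 4q_i − Σ_{j≠i} q_j = 0.
In a symmetric equilibrium every firm chooses the same q, so Σ_{j≠i} q_j = 2q. The condition becomes 48 − 6q = 0, giving q = 48/6 = 8.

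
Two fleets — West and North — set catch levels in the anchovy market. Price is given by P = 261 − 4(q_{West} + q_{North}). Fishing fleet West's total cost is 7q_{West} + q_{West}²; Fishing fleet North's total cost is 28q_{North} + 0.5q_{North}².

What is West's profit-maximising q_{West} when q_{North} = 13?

20.2

Fishing fleet West's profit: π = q_{West}(261 − 4(q_{West} + q_{North})) − 7q_{West} − q_{West}².
∂π/∂q_{West} = 254 − 10q_{West} − 4q_{North} = 0, so q_{West} = 25.4 − 0.4q_{North}.
At q_{North} = 13: q_{West} = 25.4 − 0.4·13 = 20.2.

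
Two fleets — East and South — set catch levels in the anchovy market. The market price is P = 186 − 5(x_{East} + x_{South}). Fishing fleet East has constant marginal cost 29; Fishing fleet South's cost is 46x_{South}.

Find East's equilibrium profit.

672.8

Fishing fleet East's profit: π = x_{East}(186 − 5(x_{East} + x_{South})) − 29x_{East}.
∂π/∂x_{East} = 157 − 10x_{East} − 5x_{South} = 0, so x_{East} = 15.7 − 0.5x_{South}.
By the same steps for South: x_{South} = 14 − 0.5x_{East}.
Plugging x_{South} into East's best response: x_{East} = 15.7 − 0.5(14 − 0.5x_{East}) ⇒ 0.75x_{East} = 8.7, so x_{East} = 11.6.
Then x_{South} = 14 − 0.5·11.6 = 8.2.
Price P = 186 − 5·19.8 = 87.
East's profit: (87 − 29)·11.6 = 672.8.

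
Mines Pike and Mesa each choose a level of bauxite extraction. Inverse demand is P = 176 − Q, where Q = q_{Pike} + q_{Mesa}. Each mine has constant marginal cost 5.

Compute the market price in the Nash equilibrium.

62

Mine Pike's profit: π = q_{Pike}(176 − (q_{Pike} + q_{Mesa})) − 5q_{Pike}.
∂π/∂q_{Pike} = 171 − 2q_{Pike} − q_{Mesa} = 0, so q_{Pike} = 85.5 − 0.5q_{Mesa}.
The game is symmetric, so in equilibrium q_{Mesa} = q_{Pike}: the reaction function gives 1.5q_{Pike} = 85.5, hence q_{Pike} = 57.
Equilibrium price: P = 176 − 114 = 62.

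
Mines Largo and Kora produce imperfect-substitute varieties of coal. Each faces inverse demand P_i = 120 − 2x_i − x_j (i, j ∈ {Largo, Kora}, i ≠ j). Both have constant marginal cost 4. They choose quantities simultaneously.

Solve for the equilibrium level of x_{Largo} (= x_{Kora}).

23.2

Mine Largo's profit: π = x_{Largo}(120 − 2x_{Largo} − x_{Kora}) − 4x_{Largo}.
∂π/∂x_{Largo} = 116 − 4x_{Largo} − x_{Kora} = 0 ⇒ x_{Largo} = 29 − 0.25x_{Kora}.
By symmetry x_{Kora} = x_{Largo}; substituting into the reaction function, 1.25x_{Largo} = 29 and x_{Largo} = 23.2.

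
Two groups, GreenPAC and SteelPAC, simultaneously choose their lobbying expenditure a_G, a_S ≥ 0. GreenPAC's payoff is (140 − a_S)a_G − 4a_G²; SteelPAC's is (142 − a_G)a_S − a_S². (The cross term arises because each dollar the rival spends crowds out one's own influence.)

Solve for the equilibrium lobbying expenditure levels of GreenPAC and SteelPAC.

9.2, 66.4

Expanding GreenPAC's payoff: 140a_G − a_Sa_G − 4a_G².
∂π/∂a_G = 140 − a_S − 8a_G = 0, so a_G = 17.5 − 0.125a_S.
Likewise for SteelPAC: a_S = 71 − 0.5a_G.
Substituting the second reaction function into the first: a_G = 17.5 − 0.125(71 − 0.5a_G), which gives 0.9375a_G = 8.625 ⇒ a_G = 9.2.
Then a_S = 71 − 0.5·9.2 = 66.4.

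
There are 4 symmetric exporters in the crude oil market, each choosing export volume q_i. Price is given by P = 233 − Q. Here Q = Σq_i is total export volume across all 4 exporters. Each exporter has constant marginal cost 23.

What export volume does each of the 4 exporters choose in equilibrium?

A representative exporter's profit is π_i = q_i(233 − Q) − 23q_i, with Q = q_i + Σ_{j≠i} q_j.
First-order condition: 210 − 2q_i − Σ_{j≠i} q_j = 0.
Imposing symmetry (q_j = q for all j) turns Σ_{j≠i} q_j into 3q, so 210 = 5q and q = 42.

42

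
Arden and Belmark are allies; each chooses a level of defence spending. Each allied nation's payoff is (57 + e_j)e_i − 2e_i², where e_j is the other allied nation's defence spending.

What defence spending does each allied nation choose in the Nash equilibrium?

19

Arden's payoff is (57 + e_B)e_A − 2e_A².
∂π/∂e_A = 57 + e_B − 4e_A = 0, so e_A = 14.25 + 0.25e_B.
The game is symmetric, so in equilibrium e_B = e_A: the reaction function gives 0.75e_A = 14.25, hence e_A = 19.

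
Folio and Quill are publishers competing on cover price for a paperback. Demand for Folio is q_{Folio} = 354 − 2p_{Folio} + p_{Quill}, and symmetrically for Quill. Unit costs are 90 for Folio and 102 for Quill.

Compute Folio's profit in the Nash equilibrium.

Folio's profit: π = (p_{Folio} − 90)(354 − 2p_{Folio} + p_{Quill}).
∂π/∂p_{Folio} = 534 − 4p_{Folio} + p_{Quill} = 0 ⇒ p_{Folio} = 133.5 + 0.25p_{Quill}.
Similarly p_{Quill} = 139.5 + 0.25p_{Folio}.
Substituting the second reaction function into the first: p_{Folio} = 133.5 + 0.25(139.5 + 0.25p_{Folio}), which gives 0.9375p_{Folio} = 168.375 ⇒ p_{Folio} = 179.6.
Then p_{Quill} = 139.5 + 0.25·179.6 = 184.4.
q_{Folio} = 354 − 2·179.6 + 184.4 = 179.2.
Profit = (179.6 − 90)·179.2 = 16056.32.

16056.32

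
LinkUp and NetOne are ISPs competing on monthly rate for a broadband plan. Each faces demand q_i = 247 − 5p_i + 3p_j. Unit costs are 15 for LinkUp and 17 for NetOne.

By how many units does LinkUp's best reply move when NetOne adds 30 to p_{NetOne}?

LinkUp's profit: π = (p_{LinkUp} − 15)(247 − 5p_{LinkUp} + 3p_{NetOne}).
∂π/∂p_{LinkUp} = 322 − 10p_{LinkUp} + 3p_{NetOne} = 0 ⇒ p_{LinkUp} = 32.2 + 0.3p_{NetOne}.
The reaction-function slope is 0.3, so a 30-unit rise in p_{NetOne} moves p_{LinkUp} by 0.3 × 30 = 9. LinkUp's best response rises — the actions are strategic complements.

9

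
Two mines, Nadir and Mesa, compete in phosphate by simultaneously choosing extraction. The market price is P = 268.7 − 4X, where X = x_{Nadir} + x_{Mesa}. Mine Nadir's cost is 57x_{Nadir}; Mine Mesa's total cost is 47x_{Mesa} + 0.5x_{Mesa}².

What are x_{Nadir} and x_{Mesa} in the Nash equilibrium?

Mine Nadir's profit: π = x_{Nadir}(268.7 − 4(x_{Nadir} + x_{Mesa})) − 57x_{Nadir}.
∂π/∂x_{Nadir} = 211.7 − 8x_{Nadir} − 4x_{Mesa} = 0, so x_{Nadir} = 26.4625 − 0.5x_{Mesa}.
For Mesa: ∂π/∂x_{Mesa} = 221.7 − 9x_{Mesa} − 4x_{Nadir} = 0 ⇒ x_{Mesa} = 739/30 − (4/9)x_{Nadir}.
Substituting the second reaction function into the first: x_{Nadir} = 26.4625 − 0.5(739/30 − (4/9)x_{Nadir}), which gives (7/9)x_{Nadir} = 679/48 ⇒ x_{Nadir} = 18.1875.
Then x_{Mesa} = 739/30 − (4/9)·18.1875 = 16.55.

18.1875, 16.55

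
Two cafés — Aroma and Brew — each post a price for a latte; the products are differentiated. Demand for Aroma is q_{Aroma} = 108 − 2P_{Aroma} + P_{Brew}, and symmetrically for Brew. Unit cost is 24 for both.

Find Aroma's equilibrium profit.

1568

Aroma's profit: π = (P_{Aroma} − 24)(108 − 2P_{Aroma} + P_{Brew}).
∂π/∂P_{Aroma} = 156 − 4P_{Aroma} + P_{Brew} = 0 ⇒ P_{Aroma} = 39 + 0.25P_{Brew}.
By symmetry P_{Brew} = P_{Aroma}; substituting into the reaction function, 0.75P_{Aroma} = 39 and P_{Aroma} = 52.
q_{Aroma} = 108 − 2·52 + 52 = 56.
Profit = (52 − 24)·56 = 1568.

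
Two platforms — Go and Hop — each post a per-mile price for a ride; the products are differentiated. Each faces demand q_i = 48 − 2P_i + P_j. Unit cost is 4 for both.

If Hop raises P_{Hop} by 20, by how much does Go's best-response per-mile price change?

Go's profit: π = (P_{Go} − 4)(48 − 2P_{Go} + P_{Hop}).
∂π/∂P_{Go} = 56 − 4P_{Go} + P_{Hop} = 0 ⇒ P_{Go} = 14 + 0.25P_{Hop}.
The reaction-function slope is 0.25, so a 20-unit rise in P_{Hop} moves P_{Go} by 0.25 × 20 = 5. Go's best response rises — the actions are strategic complements.

5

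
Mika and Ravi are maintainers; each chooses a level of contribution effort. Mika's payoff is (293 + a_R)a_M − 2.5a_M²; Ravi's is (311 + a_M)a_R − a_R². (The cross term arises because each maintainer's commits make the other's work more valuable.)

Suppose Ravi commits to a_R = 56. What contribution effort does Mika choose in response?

Expanding Mika's payoff: 293a_M + a_Ra_M − 2.5a_M².
∂π/∂a_M = 293 + a_R − 5a_M = 0, so a_M = 58.6 + 0.2a_R.
At a_R = 56: a_M = 58.6 + 0.2·56 = 69.8.

69.8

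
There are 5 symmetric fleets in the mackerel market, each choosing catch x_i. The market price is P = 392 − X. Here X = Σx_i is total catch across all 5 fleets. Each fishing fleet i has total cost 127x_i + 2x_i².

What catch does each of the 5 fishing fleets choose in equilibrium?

A representative fishing fleet's profit is π_i = x_i(392 − X) − 127x_i − 2x_i², with X = x_i + Σ_{j≠i} x_j.
First-order condition: 265 − 6x_i − Σ_{j≠i} x_j = 0.
In a symmetric equilibrium every fishing fleet chooses the same x, so Σ_{j≠i} x_j = 4x. The condition becomes 265 − 10x = 0, giving x = 265/10 = 26.5.

26.5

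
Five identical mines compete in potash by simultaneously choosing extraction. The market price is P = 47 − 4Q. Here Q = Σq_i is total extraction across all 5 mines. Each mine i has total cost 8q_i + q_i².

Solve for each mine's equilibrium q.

A representative mine's profit is π_i = q_i(47 − 4Q) − 8q_i − q_i², with Q = q_i + Σ_{j≠i} q_j.
First-order condition: 39 − 10q_i − 4Σ_{j≠i} q_j = 0.
Imposing symmetry (q_j = q for all j) turns Σ_{j≠i} q_j into 4q, so 39 = 26q and q = 1.5.

1.5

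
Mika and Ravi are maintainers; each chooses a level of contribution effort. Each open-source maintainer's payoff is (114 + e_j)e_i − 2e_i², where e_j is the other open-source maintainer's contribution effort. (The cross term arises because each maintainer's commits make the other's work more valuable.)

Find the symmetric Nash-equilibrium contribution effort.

38

Mika's payoff is (114 + e_R)e_M − 2e_M².
∂π/∂e_M = 114 + e_R − 4e_M = 0, so e_M = 28.5 + 0.25e_R.
By symmetry e_R = e_M; substituting into the reaction function, 0.75e_M = 28.5 and e_M = 38.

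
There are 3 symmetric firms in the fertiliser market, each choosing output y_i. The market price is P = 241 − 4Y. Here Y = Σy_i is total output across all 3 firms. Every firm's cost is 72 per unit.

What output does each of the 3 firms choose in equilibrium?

A representative firm's profit is π_i = y_i(241 − 4Y) − 72y_i, with Y = y_i + Σ_{j≠i} y_j.
First-order condition: 169 − 8y_i − 4Σ_{j≠i} y_j = 0.
With identical firms, set every y_j = y: then 169 − 8y − 8y = 0, i.e. y = 169/16 = 10.5625.

10.5625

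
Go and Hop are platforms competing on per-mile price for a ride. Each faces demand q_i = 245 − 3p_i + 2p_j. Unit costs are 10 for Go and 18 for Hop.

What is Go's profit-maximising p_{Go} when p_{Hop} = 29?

Go's profit: π = (p_{Go} − 10)(245 − 3p_{Go} + 2p_{Hop}).
∂π/∂p_{Go} = 275 − 6p_{Go} + 2p_{Hop} = 0 ⇒ p_{Go} = 275/6 + (1/3)p_{Hop}.
At p_{Hop} = 29: p_{Go} = 275/6 + (1/3)·29 = 55.5.

55.5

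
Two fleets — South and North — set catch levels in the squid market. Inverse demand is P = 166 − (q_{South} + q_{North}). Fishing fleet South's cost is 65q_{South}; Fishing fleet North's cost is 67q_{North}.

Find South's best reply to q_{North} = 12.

44.5

Fishing fleet South's profit: π = q_{South}(166 − (q_{South} + q_{North})) − 65q_{South}.
∂π/∂q_{South} = 101 − 2q_{South} − q_{North} = 0, so q_{South} = 50.5 − 0.5q_{North}.
At q_{North} = 12: q_{South} = 50.5 − 0.5·12 = 44.5.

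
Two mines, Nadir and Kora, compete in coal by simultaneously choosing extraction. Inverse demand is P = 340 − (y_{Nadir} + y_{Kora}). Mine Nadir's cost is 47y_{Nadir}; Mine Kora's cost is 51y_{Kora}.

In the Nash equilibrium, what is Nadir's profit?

Mine Nadir's profit: π = y_{Nadir}(340 − (y_{Nadir} + y_{Kora})) − 47y_{Nadir}.
∂π/∂y_{Nadir} = 293 − 2y_{Nadir} − y_{Kora} = 0, so y_{Nadir} = 146.5 − 0.5y_{Kora}.
By the same steps for Kora: y_{Kora} = 144.5 − 0.5y_{Nadir}.
Plugging y_{Kora} into Nadir's best response: y_{Nadir} = 146.5 − 0.5(144.5 − 0.5y_{Nadir}) ⇒ 0.75y_{Nadir} = 74.25, so y_{Nadir} = 99.
Then y_{Kora} = 144.5 − 0.5·99 = 95.
Price P = 340 − 194 = 146.
Nadir's profit: (146 − 47)·99 = 9801.

9801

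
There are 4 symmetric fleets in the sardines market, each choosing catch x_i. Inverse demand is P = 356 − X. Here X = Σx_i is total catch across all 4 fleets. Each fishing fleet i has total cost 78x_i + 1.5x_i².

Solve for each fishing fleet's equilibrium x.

34.75

A representative fishing fleet's profit is π_i = x_i(356 − X) − 78x_i − 1.5x_i², with X = x_i + Σ_{j≠i} x_j.
First-order condition: 278 − 5x_i − Σ_{j≠i} x_j = 0.
Imposing symmetry (x_j = x for all j) turns Σ_{j≠i} x_j into 3x, so 278 = 8x and x = 34.75.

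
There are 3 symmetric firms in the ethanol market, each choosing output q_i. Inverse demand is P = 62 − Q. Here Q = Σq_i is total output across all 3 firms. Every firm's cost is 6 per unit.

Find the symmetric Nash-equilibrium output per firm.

A representative firm's profit is π_i = q_i(62 − Q) − 6q_i, with Q = q_i + Σ_{j≠i} q_j.
First-order condition: 56 − 2q_i − Σ_{j≠i} q_j = 0.
In a symmetric equilibrium every firm chooses the same q, so Σ_{j≠i} q_j = 2q. The condition becomes 56 − 4q = 0, giving q = 56/4 = 14.

14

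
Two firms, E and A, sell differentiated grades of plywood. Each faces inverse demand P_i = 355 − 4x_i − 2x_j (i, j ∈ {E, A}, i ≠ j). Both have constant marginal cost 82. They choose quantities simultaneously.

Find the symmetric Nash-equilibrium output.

Firm E's profit: π = x_E(355 − 4x_E − 2x_A) − 82x_E.
∂π/∂x_E = 273 − 8x_E − 2x_A = 0 ⇒ x_E = 34.125 − 0.25x_A.
Setting x_E = x_A in the reaction function: x_E = 34.125 − 0.25x_E, so x_E = 34.125 / 1.25 = 27.3.

27.3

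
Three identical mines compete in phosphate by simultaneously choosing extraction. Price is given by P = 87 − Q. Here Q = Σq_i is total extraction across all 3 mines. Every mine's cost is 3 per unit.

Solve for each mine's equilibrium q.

21

A representative mine's profit is π_i = q_i(87 − Q) − 3q_i, with Q = q_i + Σ_{j≠i} q_j.
First-order condition: 84 − 2q_i − Σ_{j≠i} q_j = 0.
In a symmetric equilibrium every mine chooses the same q, so Σ_{j≠i} q_j = 2q. The condition becomes 84 − 4q = 0, giving q = 84/4 = 21.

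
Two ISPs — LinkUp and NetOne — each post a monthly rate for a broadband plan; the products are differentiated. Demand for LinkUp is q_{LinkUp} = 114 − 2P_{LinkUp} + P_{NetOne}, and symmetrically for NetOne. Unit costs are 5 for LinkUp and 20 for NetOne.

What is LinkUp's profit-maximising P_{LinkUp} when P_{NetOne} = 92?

54

LinkUp's profit: π = (P_{LinkUp} − 5)(114 − 2P_{LinkUp} + P_{NetOne}).
∂π/∂P_{LinkUp} = 124 − 4P_{LinkUp} + P_{NetOne} = 0 ⇒ P_{LinkUp} = 31 + 0.25P_{NetOne}.
At P_{NetOne} = 92: P_{LinkUp} = 31 + 0.25·92 = 54.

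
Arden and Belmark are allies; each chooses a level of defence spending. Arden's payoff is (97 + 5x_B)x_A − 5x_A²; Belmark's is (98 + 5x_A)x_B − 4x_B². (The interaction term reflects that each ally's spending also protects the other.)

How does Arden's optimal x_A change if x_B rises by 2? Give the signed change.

Expanding Arden's payoff: 97x_A + 5x_Bx_A − 5x_A².
∂π/∂x_A = 97 + 5x_B − 10x_A = 0, so x_A = 9.7 + 0.5x_B.
The reaction-function slope is 0.5, so a 2-unit rise in x_B moves x_A by 0.5 × 2 = 1. Arden's best response rises — the actions are strategic complements.

1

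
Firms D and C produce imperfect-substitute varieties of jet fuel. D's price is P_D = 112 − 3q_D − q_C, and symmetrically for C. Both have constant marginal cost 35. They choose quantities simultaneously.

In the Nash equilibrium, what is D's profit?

363

Firm D's profit: π = q_D(112 − 3q_D − q_C) − 35q_D.
∂π/∂q_D = 77 − 6q_D − q_C = 0 ⇒ q_D = 77/6 − (1/6)q_C.
Setting q_D = q_C in the reaction function: q_D = 77/6 − (1/6)q_D, so q_D = (77/6) / (7/6) = 11.
P_D = 112 − 3·11 − 11 = 68.
Profit = (68 − 35)·11 = 363.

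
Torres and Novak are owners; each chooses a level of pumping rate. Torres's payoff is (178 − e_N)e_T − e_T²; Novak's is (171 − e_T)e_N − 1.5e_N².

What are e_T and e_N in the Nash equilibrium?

72.6, 32.8

Expanding Torres's payoff: 178e_T − e_Ne_T − e_T².
∂π/∂e_T = 178 − e_N − 2e_T = 0, so e_T = 89 − 0.5e_N.
Likewise for Novak: e_N = 57 − (1/3)e_T.
Plugging e_N into Torres's best response: e_T = 89 − 0.5(57 − (1/3)e_T) ⇒ (5/6)e_T = 60.5, so e_T = 72.6.
Then e_N = 57 − (1/3)·72.6 = 32.8.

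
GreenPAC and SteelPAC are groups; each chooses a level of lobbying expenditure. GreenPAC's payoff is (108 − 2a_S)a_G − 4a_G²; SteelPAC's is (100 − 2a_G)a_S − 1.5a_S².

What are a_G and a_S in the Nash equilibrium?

6.2, 29.2

Expanding GreenPAC's payoff: 108a_G − 2a_Sa_G − 4a_G².
∂π/∂a_G = 108 − 2a_S − 8a_G = 0, so a_G = 13.5 − 0.25a_S.
Likewise for SteelPAC: a_S = 100/3 − (2/3)a_G.
Plugging a_S into GreenPAC's best response: a_G = 13.5 − 0.25(100/3 − (2/3)a_G) ⇒ (5/6)a_G = 31/6, so a_G = 6.2.
Then a_S = 100/3 − (2/3)·6.2 = 29.2.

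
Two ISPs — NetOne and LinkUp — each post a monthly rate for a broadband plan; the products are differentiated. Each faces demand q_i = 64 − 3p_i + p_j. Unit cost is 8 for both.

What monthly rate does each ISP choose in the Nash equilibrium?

NetOne's profit: π = (p_{NetOne} − 8)(64 − 3p_{NetOne} + p_{LinkUp}).
∂π/∂p_{NetOne} = 88 − 6p_{NetOne} + p_{LinkUp} = 0 ⇒ p_{NetOne} = 44/3 + (1/6)p_{LinkUp}.
The game is symmetric, so in equilibrium p_{LinkUp} = p_{NetOne}: the reaction function gives (5/6)p_{NetOne} = 44/3, hence p_{NetOne} = 17.6.

17.6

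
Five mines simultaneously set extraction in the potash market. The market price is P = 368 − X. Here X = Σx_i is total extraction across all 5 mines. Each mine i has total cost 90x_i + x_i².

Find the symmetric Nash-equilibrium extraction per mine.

A representative mine's profit is π_i = x_i(368 − X) − 90x_i − x_i², with X = x_i + Σ_{j≠i} x_j.
First-order condition: 278 − 4x_i − Σ_{j≠i} x_j = 0.
Imposing symmetry (x_j = x for all j) turns Σ_{j≠i} x_j into 4x, so 278 = 8x and x = 34.75.

34.75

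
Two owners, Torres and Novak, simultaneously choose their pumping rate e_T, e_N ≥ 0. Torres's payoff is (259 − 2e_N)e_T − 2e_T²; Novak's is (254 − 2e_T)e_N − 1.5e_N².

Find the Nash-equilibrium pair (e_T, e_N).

33.625, 62.25

Expanding Torres's payoff: 259e_T − 2e_Ne_T − 2e_T².
∂π/∂e_T = 259 − 2e_N − 4e_T = 0, so e_T = 64.75 − 0.5e_N.
Likewise for Novak: e_N = 254/3 − (2/3)e_T.
Solving the two reaction functions simultaneously: (1 − (−0.5)(−2/3))e_T = 64.75 − 0.5·(254/3), so (2/3)e_T = 269/12 and e_T = 33.625.
Then e_N = 254/3 − (2/3)·33.625 = 62.25.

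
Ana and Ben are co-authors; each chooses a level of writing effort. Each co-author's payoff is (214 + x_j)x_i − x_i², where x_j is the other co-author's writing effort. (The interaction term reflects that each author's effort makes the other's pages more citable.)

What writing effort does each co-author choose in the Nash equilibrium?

Ana's payoff is (214 + x_B)x_A − x_A².
∂π/∂x_A = 214 + x_B − 2x_A = 0, so x_A = 107 + 0.5x_B.
By symmetry x_B = x_A; substituting into the reaction function, 0.5x_A = 107 and x_A = 214.

214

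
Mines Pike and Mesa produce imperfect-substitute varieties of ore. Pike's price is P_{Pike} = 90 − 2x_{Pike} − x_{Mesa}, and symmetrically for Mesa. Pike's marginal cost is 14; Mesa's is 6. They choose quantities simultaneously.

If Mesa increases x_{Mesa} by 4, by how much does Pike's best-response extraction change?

Mine Pike's profit: π = x_{Pike}(90 − 2x_{Pike} − x_{Mesa}) − 14x_{Pike}.
∂π/∂x_{Pike} = 76 − 4x_{Pike} − x_{Mesa} = 0 ⇒ x_{Pike} = 19 − 0.25x_{Mesa}.
The reaction-function slope is −0.25, so a 4-unit rise in x_{Mesa} moves x_{Pike} by −0.25 × 4 = −1. Pike's best response falls — the actions are strategic substitutes.

-1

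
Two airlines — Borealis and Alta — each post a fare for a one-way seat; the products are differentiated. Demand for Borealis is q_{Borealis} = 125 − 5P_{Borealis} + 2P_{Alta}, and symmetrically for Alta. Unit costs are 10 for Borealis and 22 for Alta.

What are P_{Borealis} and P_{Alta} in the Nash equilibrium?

Borealis's profit: π = (P_{Borealis} − 10)(125 − 5P_{Borealis} + 2P_{Alta}).
∂π/∂P_{Borealis} = 175 − 10P_{Borealis} + 2P_{Alta} = 0 ⇒ P_{Borealis} = 17.5 + 0.2P_{Alta}.
Similarly P_{Alta} = 23.5 + 0.2P_{Borealis}.
Substituting the second reaction function into the first: P_{Borealis} = 17.5 + 0.2(23.5 + 0.2P_{Borealis}), which gives 0.96P_{Borealis} = 22.2 ⇒ P_{Borealis} = 23.125.
Then P_{Alta} = 23.5 + 0.2·23.125 = 28.125.

23.125, 28.125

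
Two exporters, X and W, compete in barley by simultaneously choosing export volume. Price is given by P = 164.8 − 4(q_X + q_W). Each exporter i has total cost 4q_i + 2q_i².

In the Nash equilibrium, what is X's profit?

606.015

Exporter X's profit: π = q_X(164.8 − 4(q_X + q_W)) − 4q_X − 2q_X².
∂π/∂q_X = 160.8 − 12q_X − 4q_W = 0, so q_X = 13.4 − (1/3)q_W.
The game is symmetric, so in equilibrium q_W = q_X: the reaction function gives (4/3)q_X = 13.4, hence q_X = 10.05.
Price P = 164.8 − 4·20.1 = 84.4.
X's profit: (84.4 − 4)·10.05 − 2(10.05)² = 606.015.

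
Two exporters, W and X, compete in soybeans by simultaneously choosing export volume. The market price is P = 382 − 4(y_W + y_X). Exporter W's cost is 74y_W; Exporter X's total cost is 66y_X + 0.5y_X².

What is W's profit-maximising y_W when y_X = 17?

Exporter W's profit: π = y_W(382 − 4(y_W + y_X)) − 74y_W.
∂π/∂y_W = 308 − 8y_W − 4y_X = 0, so y_W = 38.5 − 0.5y_X.
At y_X = 17: y_W = 38.5 − 0.5·17 = 30.

30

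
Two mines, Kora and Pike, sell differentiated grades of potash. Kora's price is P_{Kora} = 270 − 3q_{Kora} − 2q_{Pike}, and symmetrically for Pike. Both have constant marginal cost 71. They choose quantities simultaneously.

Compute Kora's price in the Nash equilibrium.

145.625

Mine Kora's profit: π = q_{Kora}(270 − 3q_{Kora} − 2q_{Pike}) − 71q_{Kora}.
∂π/∂q_{Kora} = 199 − 6q_{Kora} − 2q_{Pike} = 0 ⇒ q_{Kora} = 199/6 − (1/3)q_{Pike}.
By symmetry q_{Pike} = q_{Kora}; substituting into the reaction function, (4/3)q_{Kora} = 199/6 and q_{Kora} = 24.875.
P_{Kora} = 270 − 3·24.875 − 2·24.875 = 145.625.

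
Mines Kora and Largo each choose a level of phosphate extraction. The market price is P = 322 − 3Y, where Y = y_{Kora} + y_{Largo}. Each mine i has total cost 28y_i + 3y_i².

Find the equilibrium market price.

204.4

Mine Kora's profit: π = y_{Kora}(322 − 3(y_{Kora} + y_{Largo})) − 28y_{Kora} − 3y_{Kora}².
∂π/∂y_{Kora} = 294 − 12y_{Kora} − 3y_{Largo} = 0, so y_{Kora} = 24.5 − 0.25y_{Largo}.
By symmetry y_{Largo} = y_{Kora}; substituting into the reaction function, 1.25y_{Kora} = 24.5 and y_{Kora} = 19.6.
Equilibrium price: P = 322 − 3·39.2 = 204.4.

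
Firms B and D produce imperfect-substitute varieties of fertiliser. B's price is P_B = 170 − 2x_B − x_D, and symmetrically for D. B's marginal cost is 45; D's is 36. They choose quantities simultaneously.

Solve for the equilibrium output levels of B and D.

Firm B's profit: π = x_B(170 − 2x_B − x_D) − 45x_B.
∂π/∂x_B = 125 − 4x_B − x_D = 0 ⇒ x_B = 31.25 − 0.25x_D.
Similarly x_D = 33.5 − 0.25x_B.
Plugging x_D into B's best response: x_B = 31.25 − 0.25(33.5 − 0.25x_B) ⇒ 0.9375x_B = 22.875, so x_B = 24.4.
Then x_D = 33.5 − 0.25·24.4 = 27.4.

24.4, 27.4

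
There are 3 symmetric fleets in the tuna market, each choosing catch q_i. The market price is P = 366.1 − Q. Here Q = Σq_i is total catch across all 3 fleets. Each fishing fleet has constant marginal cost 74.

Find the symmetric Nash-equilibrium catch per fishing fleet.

73.025

A representative fishing fleet's profit is π_i = q_i(366.1 − Q) − 74q_i, with Q = q_i + Σ_{j≠i} q_j.
First-order condition: 292.1 − 2q_i − Σ_{j≠i} q_j = 0.
In a symmetric equilibrium every fishing fleet chooses the same q, so Σ_{j≠i} q_j = 2q. The condition becomes 292.1 − 4q = 0, giving q = 292.1/4 = 73.025.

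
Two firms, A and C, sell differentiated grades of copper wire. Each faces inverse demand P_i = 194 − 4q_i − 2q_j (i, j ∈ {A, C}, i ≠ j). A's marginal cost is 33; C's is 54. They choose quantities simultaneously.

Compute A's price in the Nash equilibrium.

100.2

Firm A's profit: π = q_A(194 − 4q_A − 2q_C) − 33q_A.
∂π/∂q_A = 161 − 8q_A − 2q_C = 0 ⇒ q_A = 20.125 − 0.25q_C.
Similarly q_C = 17.5 − 0.25q_A.
Plugging q_C into A's best response: q_A = 20.125 − 0.25(17.5 − 0.25q_A) ⇒ 0.9375q_A = 15.75, so q_A = 16.8.
Then q_C = 17.5 − 0.25·16.8 = 13.3.
P_A = 194 − 4·16.8 − 2·13.3 = 100.2.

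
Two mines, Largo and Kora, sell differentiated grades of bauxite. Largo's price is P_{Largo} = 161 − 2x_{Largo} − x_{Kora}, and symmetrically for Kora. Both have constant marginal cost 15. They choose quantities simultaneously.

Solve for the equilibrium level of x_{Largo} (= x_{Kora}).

Mine Largo's profit: π = x_{Largo}(161 − 2x_{Largo} − x_{Kora}) − 15x_{Largo}.
∂π/∂x_{Largo} = 146 − 4x_{Largo} − x_{Kora} = 0 ⇒ x_{Largo} = 36.5 − 0.25x_{Kora}.
By symmetry x_{Kora} = x_{Largo}; substituting into the reaction function, 1.25x_{Largo} = 36.5 and x_{Largo} = 29.2.

29.2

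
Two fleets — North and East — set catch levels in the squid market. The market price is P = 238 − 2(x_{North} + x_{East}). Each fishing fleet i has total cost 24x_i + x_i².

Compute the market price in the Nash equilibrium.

131

Fishing fleet North's profit: π = x_{North}(238 − 2(x_{North} + x_{East})) − 24x_{North} − x_{North}².
∂π/∂x_{North} = 214 − 6x_{North} − 2x_{East} = 0, so x_{North} = 107/3 − (1/3)x_{East}.
Setting x_{North} = x_{East} in the reaction function: x_{North} = 107/3 − (1/3)x_{North}, so x_{North} = (107/3) / (4/3) = 26.75.
Equilibrium price: P = 238 − 2·53.5 = 131.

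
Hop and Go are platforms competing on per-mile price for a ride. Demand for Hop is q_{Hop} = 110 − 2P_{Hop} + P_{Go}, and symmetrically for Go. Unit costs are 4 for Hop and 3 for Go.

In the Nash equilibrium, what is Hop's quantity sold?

70.4

Hop's profit: π = (P_{Hop} − 4)(110 − 2P_{Hop} + P_{Go}).
∂π/∂P_{Hop} = 118 − 4P_{Hop} + P_{Go} = 0 ⇒ P_{Hop} = 29.5 + 0.25P_{Go}.
Similarly P_{Go} = 29 + 0.25P_{Hop}.
Substituting the second reaction function into the first: P_{Hop} = 29.5 + 0.25(29 + 0.25P_{Hop}), which gives 0.9375P_{Hop} = 36.75 ⇒ P_{Hop} = 39.2.
Then P_{Go} = 29 + 0.25·39.2 = 38.8.
q_{Hop} = 110 − 2·39.2 + 38.8 = 70.4.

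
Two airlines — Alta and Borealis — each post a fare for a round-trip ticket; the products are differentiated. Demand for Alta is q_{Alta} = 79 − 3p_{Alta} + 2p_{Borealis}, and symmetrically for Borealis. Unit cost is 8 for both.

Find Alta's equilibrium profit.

Alta's profit: π = (p_{Alta} − 8)(79 − 3p_{Alta} + 2p_{Borealis}).
∂π/∂p_{Alta} = 103 − 6p_{Alta} + 2p_{Borealis} = 0 ⇒ p_{Alta} = 103/6 + (1/3)p_{Borealis}.
By symmetry p_{Borealis} = p_{Alta}; substituting into the reaction function, (2/3)p_{Alta} = 103/6 and p_{Alta} = 25.75.
q_{Alta} = 79 − 3·25.75 + 2·25.75 = 53.25.
Profit = (25.75 − 8)·53.25 = 945.1875.

945.1875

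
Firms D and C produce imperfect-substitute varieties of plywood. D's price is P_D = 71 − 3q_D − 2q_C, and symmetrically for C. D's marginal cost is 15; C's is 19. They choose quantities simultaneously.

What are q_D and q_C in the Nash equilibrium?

7.25, 6.25

Firm D's profit: π = q_D(71 − 3q_D − 2q_C) − 15q_D.
∂π/∂q_D = 56 − 6q_D − 2q_C = 0 ⇒ q_D = 28/3 − (1/3)q_C.
Similarly q_C = 26/3 − (1/3)q_D.
Solving the two reaction functions simultaneously: (1 − (−1/3)(−1/3))q_D = 28/3 − (1/3)·(26/3), so (8/9)q_D = 58/9 and q_D = 7.25.
Then q_C = 26/3 − (1/3)·7.25 = 6.25.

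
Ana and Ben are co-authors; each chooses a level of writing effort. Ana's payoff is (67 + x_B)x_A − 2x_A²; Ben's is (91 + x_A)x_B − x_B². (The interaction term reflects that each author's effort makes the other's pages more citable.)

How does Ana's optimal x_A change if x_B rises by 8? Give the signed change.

2

Expanding Ana's payoff: 67x_A + x_Bx_A − 2x_A².
∂π/∂x_A = 67 + x_B − 4x_A = 0, so x_A = 16.75 + 0.25x_B.
The reaction-function slope is 0.25, so an 8-unit rise in x_B moves x_A by 0.25 × 8 = 2. Ana's best response rises — the actions are strategic complements.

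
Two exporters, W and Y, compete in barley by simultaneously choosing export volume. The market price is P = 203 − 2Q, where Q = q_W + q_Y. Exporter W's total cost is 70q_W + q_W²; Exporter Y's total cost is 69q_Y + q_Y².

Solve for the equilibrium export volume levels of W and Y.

16.5625, 16.8125

Exporter W's profit: π = q_W(203 − 2(q_W + q_Y)) − 70q_W − q_W².
∂π/∂q_W = 133 − 6q_W − 2q_Y = 0, so q_W = 133/6 − (1/3)q_Y.
By the same steps for Y: q_Y = 67/3 − (1/3)q_W.
Substituting the second reaction function into the first: q_W = 133/6 − (1/3)(67/3 − (1/3)q_W), which gives (8/9)q_W = 265/18 ⇒ q_W = 16.5625.
Then q_Y = 67/3 − (1/3)·16.5625 = 16.8125.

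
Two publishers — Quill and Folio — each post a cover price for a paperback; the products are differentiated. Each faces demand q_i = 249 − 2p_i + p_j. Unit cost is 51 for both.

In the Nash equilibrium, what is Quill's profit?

8712

Quill's profit: π = (p_{Quill} − 51)(249 − 2p_{Quill} + p_{Folio}).
∂π/∂p_{Quill} = 351 − 4p_{Quill} + p_{Folio} = 0 ⇒ p_{Quill} = 87.75 + 0.25p_{Folio}.
By symmetry p_{Folio} = p_{Quill}; substituting into the reaction function, 0.75p_{Quill} = 87.75 and p_{Quill} = 117.
q_{Quill} = 249 − 2·117 + 117 = 132.
Profit = (117 − 51)·132 = 8712.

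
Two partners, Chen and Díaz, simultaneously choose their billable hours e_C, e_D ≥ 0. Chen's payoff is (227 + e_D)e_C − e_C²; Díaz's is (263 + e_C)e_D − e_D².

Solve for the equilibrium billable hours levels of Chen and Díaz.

Expanding Chen's payoff: 227e_C + e_De_C − e_C².
∂π/∂e_C = 227 + e_D − 2e_C = 0, so e_C = 113.5 + 0.5e_D.
Likewise for Díaz: e_D = 131.5 + 0.5e_C.
Substituting the second reaction function into the first: e_C = 113.5 + 0.5(131.5 + 0.5e_C), which gives 0.75e_C = 179.25 ⇒ e_C = 239.
Then e_D = 131.5 + 0.5·239 = 251.

239, 251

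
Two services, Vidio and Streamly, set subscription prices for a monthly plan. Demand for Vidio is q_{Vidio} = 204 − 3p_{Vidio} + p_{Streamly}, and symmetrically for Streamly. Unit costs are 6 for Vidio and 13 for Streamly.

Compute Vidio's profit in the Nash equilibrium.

Vidio's profit: π = (p_{Vidio} − 6)(204 − 3p_{Vidio} + p_{Streamly}).
∂π/∂p_{Vidio} = 222 − 6p_{Vidio} + p_{Streamly} = 0 ⇒ p_{Vidio} = 37 + (1/6)p_{Streamly}.
Similarly p_{Streamly} = 40.5 + (1/6)p_{Vidio}.
Plugging p_{Streamly} into Vidio's best response: p_{Vidio} = 37 + (1/6)(40.5 + (1/6)p_{Vidio}) ⇒ (35/36)p_{Vidio} = 43.75, so p_{Vidio} = 45.
Then p_{Streamly} = 40.5 + (1/6)·45 = 48.
q_{Vidio} = 204 − 3·45 + 48 = 117.
Profit = (45 − 6)·117 = 4563.

4563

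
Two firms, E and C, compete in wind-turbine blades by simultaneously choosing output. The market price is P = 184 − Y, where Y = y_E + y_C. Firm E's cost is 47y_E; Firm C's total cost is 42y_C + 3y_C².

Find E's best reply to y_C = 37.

Firm E's profit: π = y_E(184 − (y_E + y_C)) − 47y_E.
∂π/∂y_E = 137 − 2y_E − y_C = 0, so y_E = 68.5 − 0.5y_C.
At y_C = 37: y_E = 68.5 − 0.5·37 = 50.

50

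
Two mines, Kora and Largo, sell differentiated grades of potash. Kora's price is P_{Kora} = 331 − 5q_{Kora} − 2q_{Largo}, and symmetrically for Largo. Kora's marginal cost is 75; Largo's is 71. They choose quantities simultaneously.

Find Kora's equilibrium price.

Mine Kora's profit: π = q_{Kora}(331 − 5q_{Kora} − 2q_{Largo}) − 75q_{Kora}.
∂π/∂q_{Kora} = 256 − 10q_{Kora} − 2q_{Largo} = 0 ⇒ q_{Kora} = 25.6 − 0.2q_{Largo}.
Similarly q_{Largo} = 26 − 0.2q_{Kora}.
Solving the two reaction functions simultaneously: (1 − (−0.2)(−0.2))q_{Kora} = 25.6 − 0.2·26, so 0.96q_{Kora} = 20.4 and q_{Kora} = 21.25.
Then q_{Largo} = 26 − 0.2·21.25 = 21.75.
P_{Kora} = 331 − 5·21.25 − 2·21.75 = 181.25.

181.25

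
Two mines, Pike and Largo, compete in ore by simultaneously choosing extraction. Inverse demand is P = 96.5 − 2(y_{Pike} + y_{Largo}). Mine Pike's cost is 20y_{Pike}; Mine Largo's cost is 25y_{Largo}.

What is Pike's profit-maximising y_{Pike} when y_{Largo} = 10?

Mine Pike's profit: π = y_{Pike}(96.5 − 2(y_{Pike} + y_{Largo})) − 20y_{Pike}.
∂π/∂y_{Pike} = 76.5 − 4y_{Pike} − 2y_{Largo} = 0, so y_{Pike} = 19.125 − 0.5y_{Largo}.
At y_{Largo} = 10: y_{Pike} = 19.125 − 0.5·10 = 14.125.

14.125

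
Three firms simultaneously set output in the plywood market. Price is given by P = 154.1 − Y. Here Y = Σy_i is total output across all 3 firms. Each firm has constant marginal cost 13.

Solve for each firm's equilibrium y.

35.275

A representative firm's profit is π_i = y_i(154.1 − Y) − 13y_i, with Y = y_i + Σ_{j≠i} y_j.
First-order condition: 141.1 − 2y_i − Σ_{j≠i} y_j = 0.
With identical firms, set every y_j = y: then 141.1 − 2y − 2y = 0, i.e. y = 141.1/4 = 35.275.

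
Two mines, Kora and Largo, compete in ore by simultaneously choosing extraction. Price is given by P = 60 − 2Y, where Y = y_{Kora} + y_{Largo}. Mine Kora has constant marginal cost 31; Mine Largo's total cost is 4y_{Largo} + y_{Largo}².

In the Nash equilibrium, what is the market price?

37.2

Mine Kora's profit: π = y_{Kora}(60 − 2(y_{Kora} + y_{Largo})) − 31y_{Kora}.
∂π/∂y_{Kora} = 29 − 4y_{Kora} − 2y_{Largo} = 0, so y_{Kora} = 7.25 − 0.5y_{Largo}.
For Largo: ∂π/∂y_{Largo} = 56 − 6y_{Largo} − 2y_{Kora} = 0 ⇒ y_{Largo} = 28/3 − (1/3)y_{Kora}.
Solving the two reaction functions simultaneously: (1 − (−0.5)(−1/3))y_{Kora} = 7.25 − 0.5·(28/3), so (5/6)y_{Kora} = 31/12 and y_{Kora} = 3.1.
Then y_{Largo} = 28/3 − (1/3)·3.1 = 8.3.
Equilibrium price: P = 60 − 2·11.4 = 37.2.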